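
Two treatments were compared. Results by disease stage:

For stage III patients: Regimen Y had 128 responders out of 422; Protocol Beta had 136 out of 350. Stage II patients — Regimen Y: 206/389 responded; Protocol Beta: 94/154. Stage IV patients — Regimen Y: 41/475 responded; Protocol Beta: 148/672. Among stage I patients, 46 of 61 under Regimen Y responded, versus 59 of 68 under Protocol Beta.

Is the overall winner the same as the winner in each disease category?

Yes

Stage III: Regimen Y 128/422 = 30.3%, Protocol Beta 136/350 = 38.9% → Protocol Beta
Stage II: Regimen Y 206/389 = 53.0%, Protocol Beta 94/154 = 61.0% → Protocol Beta
Stage IV: Regimen Y 41/475 = 8.6%, Protocol Beta 148/672 = 22.0% → Protocol Beta
Stage I: Regimen Y 46/61 = 75.4%, Protocol Beta 59/68 = 86.8% → Protocol Beta
Overall: Regimen Y 421/1347 = 31.3%, Protocol Beta 437/1244 = 35.1% → Protocol Beta
Protocol Beta wins overall and in every disease group — no reversal.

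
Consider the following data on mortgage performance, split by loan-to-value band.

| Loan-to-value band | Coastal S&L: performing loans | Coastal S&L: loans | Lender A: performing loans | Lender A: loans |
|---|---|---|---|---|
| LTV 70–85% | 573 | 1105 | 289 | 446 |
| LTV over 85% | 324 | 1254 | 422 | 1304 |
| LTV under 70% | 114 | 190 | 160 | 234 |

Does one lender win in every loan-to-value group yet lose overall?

No

LTV 70–85%: Coastal S&L 573/1105 = 51.9%, Lender A 289/446 = 64.8% → Lender A
LTV over 85%: Coastal S&L 324/1254 = 25.8%, Lender A 422/1304 = 32.4% → Lender A
LTV under 70%: Coastal S&L 114/190 = 60.0%, Lender A 160/234 = 68.4% → Lender A
Overall: Coastal S&L 1011/2549 = 39.7%, Lender A 871/1984 = 43.9% → Lender A
Lender A wins overall and in every loan-to-value group — no reversal.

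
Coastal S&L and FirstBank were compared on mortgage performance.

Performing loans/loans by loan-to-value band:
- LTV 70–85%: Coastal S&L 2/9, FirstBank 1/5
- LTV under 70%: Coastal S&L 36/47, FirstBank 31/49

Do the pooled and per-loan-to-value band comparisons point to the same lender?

Yes

LTV 70–85%: Coastal S&L 2/9 = 22.2%, FirstBank 1/5 = 20.0% → Coastal S&L
LTV under 70%: Coastal S&L 36/47 = 76.6%, FirstBank 31/49 = 63.3% → Coastal S&L
Overall: Coastal S&L 38/56 = 67.9%, FirstBank 32/54 = 59.3% → Coastal S&L
Coastal S&L wins overall and in every loan-to-value group — no reversal.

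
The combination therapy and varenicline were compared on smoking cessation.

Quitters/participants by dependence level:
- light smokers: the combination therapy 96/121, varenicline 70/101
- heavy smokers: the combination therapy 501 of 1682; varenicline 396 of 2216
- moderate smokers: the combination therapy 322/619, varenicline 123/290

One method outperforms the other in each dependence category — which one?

the combination therapy

Light smokers: the combination therapy 96/121 = 79.3%, varenicline 70/101 = 69.3% → the combination therapy
Heavy smokers: the combination therapy 501/1682 = 29.8%, varenicline 396/2216 = 17.9% → the combination therapy
Moderate smokers: the combination therapy 322/619 = 52.0%, varenicline 123/290 = 42.4% → the combination therapy
The combination therapy has the higher rate in all 3 groups.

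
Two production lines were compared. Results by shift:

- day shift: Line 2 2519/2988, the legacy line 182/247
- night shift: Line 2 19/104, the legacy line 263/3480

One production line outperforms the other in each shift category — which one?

Line 2

Day shift: Line 2 2519/2988 = 84.3%, the legacy line 182/247 = 73.7% → Line 2
Night shift: Line 2 19/104 = 18.3%, the legacy line 263/3480 = 7.6% → Line 2
Line 2 has the higher rate in both groups.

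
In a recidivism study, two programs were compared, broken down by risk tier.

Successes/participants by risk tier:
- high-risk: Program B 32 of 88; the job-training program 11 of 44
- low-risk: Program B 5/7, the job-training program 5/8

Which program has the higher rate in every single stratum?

High-risk: Program B 32/88 = 36.4%, the job-training program 11/44 = 25.0% → Program B
Low-risk: Program B 5/7 = 71.4%, the job-training program 5/8 = 62.5% → Program B
Program B has the higher rate in both groups.

Program B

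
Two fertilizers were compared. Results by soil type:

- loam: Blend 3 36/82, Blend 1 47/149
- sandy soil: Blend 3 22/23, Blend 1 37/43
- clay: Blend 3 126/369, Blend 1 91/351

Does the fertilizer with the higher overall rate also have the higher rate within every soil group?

Yes

Loam: Blend 3 36/82 = 43.9%, Blend 1 47/149 = 31.5% → Blend 3
Sandy soil: Blend 3 22/23 = 95.7%, Blend 1 37/43 = 86.0% → Blend 3
Clay: Blend 3 126/369 = 34.1%, Blend 1 91/351 = 25.9% → Blend 3
Overall: Blend 3 184/474 = 38.8%, Blend 1 175/543 = 32.2% → Blend 3
Blend 3 wins overall and in every soil group — no reversal.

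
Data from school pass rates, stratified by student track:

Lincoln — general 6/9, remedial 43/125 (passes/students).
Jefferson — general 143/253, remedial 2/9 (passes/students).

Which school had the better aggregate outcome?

Jefferson

General: Lincoln 6/9 = 66.7%, Jefferson 143/253 = 56.5% → Lincoln
Remedial: Lincoln 43/125 = 34.4%, Jefferson 2/9 = 22.2% → Lincoln
Overall: Lincoln 49/134 = 36.6%, Jefferson 145/262 = 55.3% → Jefferson
(Lincoln wins every student group but Jefferson wins overall — Lincoln's students skew toward the low-rate remedial group.)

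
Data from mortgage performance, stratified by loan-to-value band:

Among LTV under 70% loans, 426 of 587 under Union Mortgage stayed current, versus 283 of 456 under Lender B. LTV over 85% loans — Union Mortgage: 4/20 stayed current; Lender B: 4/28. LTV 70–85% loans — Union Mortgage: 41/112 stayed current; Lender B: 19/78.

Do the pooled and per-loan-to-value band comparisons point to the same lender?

Yes

LTV under 70%: Union Mortgage 426/587 = 72.6%, Lender B 283/456 = 62.1% → Union Mortgage
LTV over 85%: Union Mortgage 4/20 = 20.0%, Lender B 4/28 = 14.3% → Union Mortgage
LTV 70–85%: Union Mortgage 41/112 = 36.6%, Lender B 19/78 = 24.4% → Union Mortgage
Overall: Union Mortgage 471/719 = 65.5%, Lender B 306/562 = 54.4% → Union Mortgage
Union Mortgage wins overall and in every loan-to-value group — no reversal.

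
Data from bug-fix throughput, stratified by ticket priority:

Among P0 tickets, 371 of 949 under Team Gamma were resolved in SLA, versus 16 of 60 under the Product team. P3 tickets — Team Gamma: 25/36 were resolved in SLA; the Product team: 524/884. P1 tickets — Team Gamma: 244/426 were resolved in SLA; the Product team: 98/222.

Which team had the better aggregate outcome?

P0: Team Gamma 371/949 = 39.1%, the Product team 16/60 = 26.7% → Team Gamma
P3: Team Gamma 25/36 = 69.4%, the Product team 524/884 = 59.3% → Team Gamma
P1: Team Gamma 244/426 = 57.3%, the Product team 98/222 = 44.1% → Team Gamma
Overall: Team Gamma 640/1411 = 45.4%, the Product team 638/1166 = 54.7% → the Product team
(Team Gamma wins every ticket group but the Product team wins overall — Team Gamma's tickets skew toward the low-rate P0 group.)

the Product team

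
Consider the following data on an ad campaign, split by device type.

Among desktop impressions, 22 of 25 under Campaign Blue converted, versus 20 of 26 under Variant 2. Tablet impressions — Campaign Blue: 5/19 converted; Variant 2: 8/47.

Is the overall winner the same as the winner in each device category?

Yes

Desktop: Campaign Blue 22/25 = 88.0%, Variant 2 20/26 = 76.9% → Campaign Blue
Tablet: Campaign Blue 5/19 = 26.3%, Variant 2 8/47 = 17.0% → Campaign Blue
Overall: Campaign Blue 27/44 = 61.4%, Variant 2 28/73 = 38.4% → Campaign Blue
Campaign Blue wins overall and in every device group — no reversal.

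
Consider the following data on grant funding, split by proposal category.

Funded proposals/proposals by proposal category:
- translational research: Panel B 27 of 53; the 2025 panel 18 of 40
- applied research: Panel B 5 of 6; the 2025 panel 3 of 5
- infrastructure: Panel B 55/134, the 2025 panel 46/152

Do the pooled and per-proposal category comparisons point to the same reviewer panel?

Translational research: Panel B 27/53 = 50.9%, the 2025 panel 18/40 = 45.0% → Panel B
Applied research: Panel B 5/6 = 83.3%, the 2025 panel 3/5 = 60.0% → Panel B
Infrastructure: Panel B 55/134 = 41.0%, the 2025 panel 46/152 = 30.3% → Panel B
Overall: Panel B 87/193 = 45.1%, the 2025 panel 67/197 = 34.0% → Panel B
Panel B wins overall and in every proposal group — no reversal.

Yes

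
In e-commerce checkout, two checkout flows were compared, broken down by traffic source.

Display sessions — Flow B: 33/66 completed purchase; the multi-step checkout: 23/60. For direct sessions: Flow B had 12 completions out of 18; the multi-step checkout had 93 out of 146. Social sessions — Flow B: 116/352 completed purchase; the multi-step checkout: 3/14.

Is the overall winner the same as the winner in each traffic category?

No

Display: Flow B 33/66 = 50.0%, the multi-step checkout 23/60 = 38.3% → Flow B
Direct: Flow B 12/18 = 66.7%, the multi-step checkout 93/146 = 63.7% → Flow B
Social: Flow B 116/352 = 33.0%, the multi-step checkout 3/14 = 21.4% → Flow B
Overall: Flow B 161/436 = 36.9%, the multi-step checkout 119/220 = 54.1% → the multi-step checkout
Flow B wins each traffic group but the multi-step checkout wins overall — the comparison reverses. Flow B's sessions skew toward social, which has a lower base rate.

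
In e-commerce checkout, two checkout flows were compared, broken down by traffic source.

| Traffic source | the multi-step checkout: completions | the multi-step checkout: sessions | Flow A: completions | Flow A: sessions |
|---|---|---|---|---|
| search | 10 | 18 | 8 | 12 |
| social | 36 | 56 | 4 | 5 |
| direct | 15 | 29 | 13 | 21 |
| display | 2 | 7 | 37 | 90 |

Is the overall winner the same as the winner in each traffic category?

No

Search: the multi-step checkout 10/18 = 55.6%, Flow A 8/12 = 66.7% → Flow A
Social: the multi-step checkout 36/56 = 64.3%, Flow A 4/5 = 80.0% → Flow A
Direct: the multi-step checkout 15/29 = 51.7%, Flow A 13/21 = 61.9% → Flow A
Display: the multi-step checkout 2/7 = 28.6%, Flow A 37/90 = 41.1% → Flow A
Overall: the multi-step checkout 63/110 = 57.3%, Flow A 62/128 = 48.4% → the multi-step checkout
Flow A wins each traffic group but the multi-step checkout wins overall — the comparison reverses. Flow A's sessions skew toward display, which has a lower base rate.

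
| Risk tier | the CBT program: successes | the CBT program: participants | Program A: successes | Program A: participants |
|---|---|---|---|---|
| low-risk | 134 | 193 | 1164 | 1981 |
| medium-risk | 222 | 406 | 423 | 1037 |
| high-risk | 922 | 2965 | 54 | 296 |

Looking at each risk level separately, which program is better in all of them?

the CBT program

Low-risk: the CBT program 134/193 = 69.4%, Program A 1164/1981 = 58.8% → the CBT program
Medium-risk: the CBT program 222/406 = 54.7%, Program A 423/1037 = 40.8% → the CBT program
High-risk: the CBT program 922/2965 = 31.1%, Program A 54/296 = 18.2% → the CBT program
The CBT program has the higher rate in all 3 groups.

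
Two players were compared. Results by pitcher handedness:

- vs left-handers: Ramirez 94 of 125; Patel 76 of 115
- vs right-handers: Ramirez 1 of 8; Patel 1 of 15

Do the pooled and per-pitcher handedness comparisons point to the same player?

Vs left-handers: Ramirez 94/125 = 75.2%, Patel 76/115 = 66.1% → Ramirez
Vs right-handers: Ramirez 1/8 = 12.5%, Patel 1/15 = 6.7% → Ramirez
Overall: Ramirez 95/133 = 71.4%, Patel 77/130 = 59.2% → Ramirez
Ramirez wins overall and in every pitcher group — no reversal.

Yes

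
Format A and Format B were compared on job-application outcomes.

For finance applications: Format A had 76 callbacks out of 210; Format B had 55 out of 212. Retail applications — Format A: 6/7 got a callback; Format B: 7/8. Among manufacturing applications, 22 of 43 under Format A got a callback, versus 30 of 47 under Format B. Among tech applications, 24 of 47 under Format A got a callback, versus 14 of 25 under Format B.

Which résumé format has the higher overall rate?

Format A

Finance: Format A 76/210 = 36.2%, Format B 55/212 = 25.9% → Format A
Retail: Format A 6/7 = 85.7%, Format B 7/8 = 87.5% → Format B
Manufacturing: Format A 22/43 = 51.2%, Format B 30/47 = 63.8% → Format B
Tech: Format A 24/47 = 51.1%, Format B 14/25 = 56.0% → Format B
Overall: Format A 128/307 = 41.7%, Format B 106/292 = 36.3% → Format A
(Neither sweeps every industry group, but Format A has the higher pooled rate.)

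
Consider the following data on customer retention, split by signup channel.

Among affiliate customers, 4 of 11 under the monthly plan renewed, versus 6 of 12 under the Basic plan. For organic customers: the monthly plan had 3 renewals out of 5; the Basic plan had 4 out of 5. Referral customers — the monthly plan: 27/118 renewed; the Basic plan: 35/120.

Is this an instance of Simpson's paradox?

Affiliate: the monthly plan 4/11 = 36.4%, the Basic plan 6/12 = 50.0% → the Basic plan
Organic: the monthly plan 3/5 = 60.0%, the Basic plan 4/5 = 80.0% → the Basic plan
Referral: the monthly plan 27/118 = 22.9%, the Basic plan 35/120 = 29.2% → the Basic plan
Overall: the monthly plan 34/134 = 25.4%, the Basic plan 45/137 = 32.8% → the Basic plan
The Basic plan wins overall and in every signup group — no reversal.

No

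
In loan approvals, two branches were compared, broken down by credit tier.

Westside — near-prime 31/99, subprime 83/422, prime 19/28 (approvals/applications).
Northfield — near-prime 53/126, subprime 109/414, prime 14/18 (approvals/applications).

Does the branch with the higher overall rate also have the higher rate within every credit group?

Near-prime: Westside 31/99 = 31.3%, Northfield 53/126 = 42.1% → Northfield
Subprime: Westside 83/422 = 19.7%, Northfield 109/414 = 26.3% → Northfield
Prime: Westside 19/28 = 67.9%, Northfield 14/18 = 77.8% → Northfield
Overall: Westside 133/549 = 24.2%, Northfield 176/558 = 31.5% → Northfield
Northfield wins overall and in every credit group — no reversal.

Yes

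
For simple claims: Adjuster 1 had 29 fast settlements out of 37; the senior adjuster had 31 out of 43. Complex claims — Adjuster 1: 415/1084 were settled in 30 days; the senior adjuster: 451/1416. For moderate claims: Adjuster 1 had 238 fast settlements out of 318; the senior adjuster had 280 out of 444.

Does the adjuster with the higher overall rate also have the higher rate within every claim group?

Simple: Adjuster 1 29/37 = 78.4%, the senior adjuster 31/43 = 72.1% → Adjuster 1
Complex: Adjuster 1 415/1084 = 38.3%, the senior adjuster 451/1416 = 31.9% → Adjuster 1
Moderate: Adjuster 1 238/318 = 74.8%, the senior adjuster 280/444 = 63.1% → Adjuster 1
Overall: Adjuster 1 682/1439 = 47.4%, the senior adjuster 762/1903 = 40.0% → Adjuster 1
Adjuster 1 wins overall and in every claim group — no reversal.

Yes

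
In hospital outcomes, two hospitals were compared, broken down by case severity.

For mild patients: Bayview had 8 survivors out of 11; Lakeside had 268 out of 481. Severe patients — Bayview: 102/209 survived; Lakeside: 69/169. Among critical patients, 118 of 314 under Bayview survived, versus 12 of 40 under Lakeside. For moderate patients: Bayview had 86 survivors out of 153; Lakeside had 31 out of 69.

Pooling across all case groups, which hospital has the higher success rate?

Lakeside

Mild: Bayview 8/11 = 72.7%, Lakeside 268/481 = 55.7% → Bayview
Severe: Bayview 102/209 = 48.8%, Lakeside 69/169 = 40.8% → Bayview
Critical: Bayview 118/314 = 37.6%, Lakeside 12/40 = 30.0% → Bayview
Moderate: Bayview 86/153 = 56.2%, Lakeside 31/69 = 44.9% → Bayview
Overall: Bayview 314/687 = 45.7%, Lakeside 380/759 = 50.1% → Lakeside
(Bayview wins every case group but Lakeside wins overall — Bayview's patients skew toward the low-rate critical group.)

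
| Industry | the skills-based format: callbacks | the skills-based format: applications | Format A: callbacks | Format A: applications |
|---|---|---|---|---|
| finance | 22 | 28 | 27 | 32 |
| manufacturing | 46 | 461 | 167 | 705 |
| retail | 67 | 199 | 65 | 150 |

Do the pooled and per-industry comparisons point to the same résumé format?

Finance: the skills-based format 22/28 = 78.6%, Format A 27/32 = 84.4% → Format A
Manufacturing: the skills-based format 46/461 = 10.0%, Format A 167/705 = 23.7% → Format A
Retail: the skills-based format 67/199 = 33.7%, Format A 65/150 = 43.3% → Format A
Overall: the skills-based format 135/688 = 19.6%, Format A 259/887 = 29.2% → Format A
Format A wins overall and in every industry group — no reversal.

Yes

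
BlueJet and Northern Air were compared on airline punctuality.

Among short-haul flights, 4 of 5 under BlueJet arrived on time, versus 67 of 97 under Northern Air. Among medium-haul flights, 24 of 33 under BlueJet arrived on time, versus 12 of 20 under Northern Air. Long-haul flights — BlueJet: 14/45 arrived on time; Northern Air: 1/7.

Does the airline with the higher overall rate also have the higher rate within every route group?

No

Short-haul: BlueJet 4/5 = 80.0%, Northern Air 67/97 = 69.1% → BlueJet
Medium-haul: BlueJet 24/33 = 72.7%, Northern Air 12/20 = 60.0% → BlueJet
Long-haul: BlueJet 14/45 = 31.1%, Northern Air 1/7 = 14.3% → BlueJet
Overall: BlueJet 42/83 = 50.6%, Northern Air 80/124 = 64.5% → Northern Air
BlueJet wins each route group but Northern Air wins overall — the comparison reverses. BlueJet's flights skew toward long-haul, which has a lower base rate.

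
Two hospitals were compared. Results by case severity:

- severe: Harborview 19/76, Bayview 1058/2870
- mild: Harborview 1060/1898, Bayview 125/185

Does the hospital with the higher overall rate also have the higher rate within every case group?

Severe: Harborview 19/76 = 25.0%, Bayview 1058/2870 = 36.9% → Bayview
Mild: Harborview 1060/1898 = 55.8%, Bayview 125/185 = 67.6% → Bayview
Overall: Harborview 1079/1974 = 54.7%, Bayview 1183/3055 = 38.7% → Harborview
Bayview wins each case group but Harborview wins overall — the comparison reverses. Bayview's patients skew toward severe, which has a lower base rate.

No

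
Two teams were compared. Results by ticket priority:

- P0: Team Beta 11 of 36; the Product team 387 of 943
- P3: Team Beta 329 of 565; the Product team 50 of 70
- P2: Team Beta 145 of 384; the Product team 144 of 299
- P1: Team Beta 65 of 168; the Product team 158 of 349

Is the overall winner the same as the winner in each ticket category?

No

P0: Team Beta 11/36 = 30.6%, the Product team 387/943 = 41.0% → the Product team
P3: Team Beta 329/565 = 58.2%, the Product team 50/70 = 71.4% → the Product team
P2: Team Beta 145/384 = 37.8%, the Product team 144/299 = 48.2% → the Product team
P1: Team Beta 65/168 = 38.7%, the Product team 158/349 = 45.3% → the Product team
Overall: Team Beta 550/1153 = 47.7%, the Product team 739/1661 = 44.5% → Team Beta
The Product team wins each ticket group but Team Beta wins overall — the comparison reverses. The Product team's tickets skew toward P0, which has a lower base rate.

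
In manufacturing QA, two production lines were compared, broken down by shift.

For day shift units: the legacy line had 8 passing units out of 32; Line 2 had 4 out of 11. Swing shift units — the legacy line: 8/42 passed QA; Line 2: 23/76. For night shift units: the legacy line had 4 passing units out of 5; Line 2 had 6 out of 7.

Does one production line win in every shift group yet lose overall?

Day shift: the legacy line 8/32 = 25.0%, Line 2 4/11 = 36.4% → Line 2
Swing shift: the legacy line 8/42 = 19.0%, Line 2 23/76 = 30.3% → Line 2
Night shift: the legacy line 4/5 = 80.0%, Line 2 6/7 = 85.7% → Line 2
Overall: the legacy line 20/79 = 25.3%, Line 2 33/94 = 35.1% → Line 2
Line 2 wins overall and in every shift group — no reversal.

No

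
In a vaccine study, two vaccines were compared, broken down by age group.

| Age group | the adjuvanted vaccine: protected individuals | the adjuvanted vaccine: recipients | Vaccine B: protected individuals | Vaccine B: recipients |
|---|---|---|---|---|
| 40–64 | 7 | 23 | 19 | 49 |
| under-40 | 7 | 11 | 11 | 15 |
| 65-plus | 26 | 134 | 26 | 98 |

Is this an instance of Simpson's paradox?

40–64: the adjuvanted vaccine 7/23 = 30.4%, Vaccine B 19/49 = 38.8% → Vaccine B
Under-40: the adjuvanted vaccine 7/11 = 63.6%, Vaccine B 11/15 = 73.3% → Vaccine B
65-plus: the adjuvanted vaccine 26/134 = 19.4%, Vaccine B 26/98 = 26.5% → Vaccine B
Overall: the adjuvanted vaccine 40/168 = 23.8%, Vaccine B 56/162 = 34.6% → Vaccine B
Vaccine B wins overall and in every age group — no reversal.

No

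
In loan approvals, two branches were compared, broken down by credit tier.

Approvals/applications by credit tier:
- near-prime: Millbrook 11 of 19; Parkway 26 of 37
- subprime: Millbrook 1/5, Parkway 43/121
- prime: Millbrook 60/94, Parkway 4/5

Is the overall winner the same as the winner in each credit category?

Near-prime: Millbrook 11/19 = 57.9%, Parkway 26/37 = 70.3% → Parkway
Subprime: Millbrook 1/5 = 20.0%, Parkway 43/121 = 35.5% → Parkway
Prime: Millbrook 60/94 = 63.8%, Parkway 4/5 = 80.0% → Parkway
Overall: Millbrook 72/118 = 61.0%, Parkway 73/163 = 44.8% → Millbrook
Parkway wins each credit group but Millbrook wins overall — the comparison reverses. Parkway's applications skew toward subprime, which has a lower base rate.

No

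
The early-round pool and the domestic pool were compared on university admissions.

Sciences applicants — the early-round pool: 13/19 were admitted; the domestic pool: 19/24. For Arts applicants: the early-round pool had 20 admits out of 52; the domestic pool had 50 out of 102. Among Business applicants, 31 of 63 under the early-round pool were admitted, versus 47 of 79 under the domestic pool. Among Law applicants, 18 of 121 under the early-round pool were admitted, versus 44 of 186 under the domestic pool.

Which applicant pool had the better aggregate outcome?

the domestic pool

Sciences: the early-round pool 13/19 = 68.4%, the domestic pool 19/24 = 79.2% → the domestic pool
Arts: the early-round pool 20/52 = 38.5%, the domestic pool 50/102 = 49.0% → the domestic pool
Business: the early-round pool 31/63 = 49.2%, the domestic pool 47/79 = 59.5% → the domestic pool
Law: the early-round pool 18/121 = 14.9%, the domestic pool 44/186 = 23.7% → the domestic pool
Overall: the early-round pool 82/255 = 32.2%, the domestic pool 160/391 = 40.9% → the domestic pool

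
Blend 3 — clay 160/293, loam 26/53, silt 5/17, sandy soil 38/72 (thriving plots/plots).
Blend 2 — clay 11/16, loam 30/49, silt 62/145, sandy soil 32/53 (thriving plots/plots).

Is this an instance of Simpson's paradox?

Clay: Blend 3 160/293 = 54.6%, Blend 2 11/16 = 68.8% → Blend 2
Loam: Blend 3 26/53 = 49.1%, Blend 2 30/49 = 61.2% → Blend 2
Silt: Blend 3 5/17 = 29.4%, Blend 2 62/145 = 42.8% → Blend 2
Sandy soil: Blend 3 38/72 = 52.8%, Blend 2 32/53 = 60.4% → Blend 2
Overall: Blend 3 229/435 = 52.6%, Blend 2 135/263 = 51.3% → Blend 3
Blend 2 wins each soil group but Blend 3 wins overall — the comparison reverses. Blend 2's plots skew toward silt, which has a lower base rate.

Yes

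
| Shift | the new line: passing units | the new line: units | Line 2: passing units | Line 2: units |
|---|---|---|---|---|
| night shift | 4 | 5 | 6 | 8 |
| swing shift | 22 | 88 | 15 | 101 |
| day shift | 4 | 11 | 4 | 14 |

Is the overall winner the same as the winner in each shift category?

Night shift: the new line 4/5 = 80.0%, Line 2 6/8 = 75.0% → the new line
Swing shift: the new line 22/88 = 25.0%, Line 2 15/101 = 14.9% → the new line
Day shift: the new line 4/11 = 36.4%, Line 2 4/14 = 28.6% → the new line
Overall: the new line 30/104 = 28.8%, Line 2 25/123 = 20.3% → the new line
The new line wins overall and in every shift group — no reversal.

Yes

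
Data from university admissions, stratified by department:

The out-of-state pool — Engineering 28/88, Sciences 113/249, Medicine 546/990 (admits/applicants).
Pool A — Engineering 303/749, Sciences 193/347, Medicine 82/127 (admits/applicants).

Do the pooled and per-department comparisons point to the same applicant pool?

Engineering: the out-of-state pool 28/88 = 31.8%, Pool A 303/749 = 40.5% → Pool A
Sciences: the out-of-state pool 113/249 = 45.4%, Pool A 193/347 = 55.6% → Pool A
Medicine: the out-of-state pool 546/990 = 55.2%, Pool A 82/127 = 64.6% → Pool A
Overall: the out-of-state pool 687/1327 = 51.8%, Pool A 578/1223 = 47.3% → the out-of-state pool
Pool A wins each department group but the out-of-state pool wins overall — the comparison reverses. Pool A's applicants skew toward Engineering, which has a lower base rate.

No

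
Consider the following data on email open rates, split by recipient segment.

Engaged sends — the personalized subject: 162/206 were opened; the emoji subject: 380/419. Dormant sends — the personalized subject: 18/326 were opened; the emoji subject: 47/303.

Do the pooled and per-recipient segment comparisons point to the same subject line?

Yes

Engaged: the personalized subject 162/206 = 78.6%, the emoji subject 380/419 = 90.7% → the emoji subject
Dormant: the personalized subject 18/326 = 5.5%, the emoji subject 47/303 = 15.5% → the emoji subject
Overall: the personalized subject 180/532 = 33.8%, the emoji subject 427/722 = 59.1% → the emoji subject
The emoji subject wins overall and in every recipient group — no reversal.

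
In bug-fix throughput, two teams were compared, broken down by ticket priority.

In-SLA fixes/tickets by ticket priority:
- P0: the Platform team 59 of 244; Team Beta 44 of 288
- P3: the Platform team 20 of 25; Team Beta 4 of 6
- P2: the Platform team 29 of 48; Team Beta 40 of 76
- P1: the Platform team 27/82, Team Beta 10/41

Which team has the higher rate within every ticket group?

P0: the Platform team 59/244 = 24.2%, Team Beta 44/288 = 15.3% → the Platform team
P3: the Platform team 20/25 = 80.0%, Team Beta 4/6 = 66.7% → the Platform team
P2: the Platform team 29/48 = 60.4%, Team Beta 40/76 = 52.6% → the Platform team
P1: the Platform team 27/82 = 32.9%, Team Beta 10/41 = 24.4% → the Platform team
The Platform team has the higher rate in all 4 groups.

the Platform team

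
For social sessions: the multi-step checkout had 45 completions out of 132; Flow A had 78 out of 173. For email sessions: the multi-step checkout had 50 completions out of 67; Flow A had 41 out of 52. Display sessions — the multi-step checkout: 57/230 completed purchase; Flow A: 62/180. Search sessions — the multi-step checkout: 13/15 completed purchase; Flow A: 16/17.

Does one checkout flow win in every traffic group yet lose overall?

Social: the multi-step checkout 45/132 = 34.1%, Flow A 78/173 = 45.1% → Flow A
Email: the multi-step checkout 50/67 = 74.6%, Flow A 41/52 = 78.8% → Flow A
Display: the multi-step checkout 57/230 = 24.8%, Flow A 62/180 = 34.4% → Flow A
Search: the multi-step checkout 13/15 = 86.7%, Flow A 16/17 = 94.1% → Flow A
Overall: the multi-step checkout 165/444 = 37.2%, Flow A 197/422 = 46.7% → Flow A
Flow A wins overall and in every traffic group — no reversal.

No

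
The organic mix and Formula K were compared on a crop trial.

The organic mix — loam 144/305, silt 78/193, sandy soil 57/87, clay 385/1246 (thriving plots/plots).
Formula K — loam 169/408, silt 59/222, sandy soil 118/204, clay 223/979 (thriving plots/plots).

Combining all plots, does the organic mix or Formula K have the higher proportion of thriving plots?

the organic mix

Loam: the organic mix 144/305 = 47.2%, Formula K 169/408 = 41.4% → the organic mix
Silt: the organic mix 78/193 = 40.4%, Formula K 59/222 = 26.6% → the organic mix
Sandy soil: the organic mix 57/87 = 65.5%, Formula K 118/204 = 57.8% → the organic mix
Clay: the organic mix 385/1246 = 30.9%, Formula K 223/979 = 22.8% → the organic mix
Overall: the organic mix 664/1831 = 36.3%, Formula K 569/1813 = 31.4% → the organic mix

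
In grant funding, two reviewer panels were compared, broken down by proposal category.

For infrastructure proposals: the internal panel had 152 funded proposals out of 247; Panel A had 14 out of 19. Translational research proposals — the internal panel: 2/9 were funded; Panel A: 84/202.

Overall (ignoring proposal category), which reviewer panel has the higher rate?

the internal panel

Infrastructure: the internal panel 152/247 = 61.5%, Panel A 14/19 = 73.7% → Panel A
Translational research: the internal panel 2/9 = 22.2%, Panel A 84/202 = 41.6% → Panel A
Overall: the internal panel 154/256 = 60.2%, Panel A 98/221 = 44.3% → the internal panel
(Panel A wins every proposal group but the internal panel wins overall — Panel A's proposals skew toward the low-rate translational research group.)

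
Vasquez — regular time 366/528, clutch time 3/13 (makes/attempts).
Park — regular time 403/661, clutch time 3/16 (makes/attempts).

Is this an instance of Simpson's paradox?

Regular time: Vasquez 366/528 = 69.3%, Park 403/661 = 61.0% → Vasquez
Clutch time: Vasquez 3/13 = 23.1%, Park 3/16 = 18.8% → Vasquez
Overall: Vasquez 369/541 = 68.2%, Park 406/677 = 60.0% → Vasquez
Vasquez wins overall and in every game group — no reversal.

No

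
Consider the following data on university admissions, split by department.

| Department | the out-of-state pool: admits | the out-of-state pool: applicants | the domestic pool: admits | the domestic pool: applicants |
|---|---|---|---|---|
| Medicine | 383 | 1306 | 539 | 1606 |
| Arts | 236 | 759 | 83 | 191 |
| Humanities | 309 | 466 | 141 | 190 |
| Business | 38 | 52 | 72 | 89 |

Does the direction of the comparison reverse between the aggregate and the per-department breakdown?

No

Medicine: the out-of-state pool 383/1306 = 29.3%, the domestic pool 539/1606 = 33.6% → the domestic pool
Arts: the out-of-state pool 236/759 = 31.1%, the domestic pool 83/191 = 43.5% → the domestic pool
Humanities: the out-of-state pool 309/466 = 66.3%, the domestic pool 141/190 = 74.2% → the domestic pool
Business: the out-of-state pool 38/52 = 73.1%, the domestic pool 72/89 = 80.9% → the domestic pool
Overall: the out-of-state pool 966/2583 = 37.4%, the domestic pool 835/2076 = 40.2% → the domestic pool
The domestic pool wins overall and in every department group — no reversal.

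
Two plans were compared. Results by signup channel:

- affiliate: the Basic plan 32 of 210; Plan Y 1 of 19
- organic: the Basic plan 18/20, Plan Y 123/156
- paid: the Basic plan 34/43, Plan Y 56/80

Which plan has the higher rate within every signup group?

the Basic plan

Affiliate: the Basic plan 32/210 = 15.2%, Plan Y 1/19 = 5.3% → the Basic plan
Organic: the Basic plan 18/20 = 90.0%, Plan Y 123/156 = 78.8% → the Basic plan
Paid: the Basic plan 34/43 = 79.1%, Plan Y 56/80 = 70.0% → the Basic plan
The Basic plan has the higher rate in all 3 groups.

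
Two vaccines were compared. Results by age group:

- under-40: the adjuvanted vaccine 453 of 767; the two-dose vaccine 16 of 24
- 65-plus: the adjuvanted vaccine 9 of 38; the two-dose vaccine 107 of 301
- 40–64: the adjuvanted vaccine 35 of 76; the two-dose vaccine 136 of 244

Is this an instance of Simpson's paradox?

Yes

Under-40: the adjuvanted vaccine 453/767 = 59.1%, the two-dose vaccine 16/24 = 66.7% → the two-dose vaccine
65-plus: the adjuvanted vaccine 9/38 = 23.7%, the two-dose vaccine 107/301 = 35.5% → the two-dose vaccine
40–64: the adjuvanted vaccine 35/76 = 46.1%, the two-dose vaccine 136/244 = 55.7% → the two-dose vaccine
Overall: the adjuvanted vaccine 497/881 = 56.4%, the two-dose vaccine 259/569 = 45.5% → the adjuvanted vaccine
The two-dose vaccine wins each age group but the adjuvanted vaccine wins overall — the comparison reverses. The two-dose vaccine's recipients skew toward 65-plus, which has a lower base rate.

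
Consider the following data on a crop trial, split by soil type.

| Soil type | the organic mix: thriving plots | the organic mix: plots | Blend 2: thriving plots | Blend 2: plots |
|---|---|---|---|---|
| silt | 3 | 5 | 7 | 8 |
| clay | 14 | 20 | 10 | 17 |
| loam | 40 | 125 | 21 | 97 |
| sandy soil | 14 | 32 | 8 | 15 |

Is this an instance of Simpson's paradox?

No

Silt: the organic mix 3/5 = 60.0%, Blend 2 7/8 = 87.5% → Blend 2
Clay: the organic mix 14/20 = 70.0%, Blend 2 10/17 = 58.8% → the organic mix
Loam: the organic mix 40/125 = 32.0%, Blend 2 21/97 = 21.6% → the organic mix
Sandy soil: the organic mix 14/32 = 43.8%, Blend 2 8/15 = 53.3% → Blend 2
Overall: the organic mix 71/182 = 39.0%, Blend 2 46/137 = 33.6% → the organic mix
Neither sweeps: the organic mix wins 2 of 4 groups, Blend 2 wins 2. The organic mix wins overall but not every group — no Simpson reversal.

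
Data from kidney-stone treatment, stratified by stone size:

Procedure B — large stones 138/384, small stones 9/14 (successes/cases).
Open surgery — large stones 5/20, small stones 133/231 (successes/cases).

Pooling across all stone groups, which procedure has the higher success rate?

Large stones: Procedure B 138/384 = 35.9%, open surgery 5/20 = 25.0% → Procedure B
Small stones: Procedure B 9/14 = 64.3%, open surgery 133/231 = 57.6% → Procedure B
Overall: Procedure B 147/398 = 36.9%, open surgery 138/251 = 55.0% → open surgery
(Procedure B wins every stone group but open surgery wins overall — Procedure B's cases skew toward the low-rate large stones group.)

open surgery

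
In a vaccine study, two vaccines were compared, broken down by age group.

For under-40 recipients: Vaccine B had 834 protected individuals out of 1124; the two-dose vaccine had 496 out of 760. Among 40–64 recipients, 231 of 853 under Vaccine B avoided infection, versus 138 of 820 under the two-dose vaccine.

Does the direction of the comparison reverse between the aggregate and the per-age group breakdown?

No

Under-40: Vaccine B 834/1124 = 74.2%, the two-dose vaccine 496/760 = 65.3% → Vaccine B
40–64: Vaccine B 231/853 = 27.1%, the two-dose vaccine 138/820 = 16.8% → Vaccine B
Overall: Vaccine B 1065/1977 = 53.9%, the two-dose vaccine 634/1580 = 40.1% → Vaccine B
Vaccine B wins overall and in every age group — no reversal.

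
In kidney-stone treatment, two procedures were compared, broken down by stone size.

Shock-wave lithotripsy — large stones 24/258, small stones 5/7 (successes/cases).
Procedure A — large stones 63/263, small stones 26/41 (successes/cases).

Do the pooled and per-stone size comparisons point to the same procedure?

Large stones: shock-wave lithotripsy 24/258 = 9.3%, Procedure A 63/263 = 24.0% → Procedure A
Small stones: shock-wave lithotripsy 5/7 = 71.4%, Procedure A 26/41 = 63.4% → shock-wave lithotripsy
Overall: shock-wave lithotripsy 29/265 = 10.9%, Procedure A 89/304 = 29.3% → Procedure A
Neither sweeps: shock-wave lithotripsy wins 1 of 2 groups, Procedure A wins 1. Procedure A wins overall but not every group — no Simpson reversal.

No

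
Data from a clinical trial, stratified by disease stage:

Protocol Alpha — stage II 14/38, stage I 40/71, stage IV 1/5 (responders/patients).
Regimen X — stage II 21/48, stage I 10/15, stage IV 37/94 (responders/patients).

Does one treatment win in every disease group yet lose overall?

Stage II: Protocol Alpha 14/38 = 36.8%, Regimen X 21/48 = 43.8% → Regimen X
Stage I: Protocol Alpha 40/71 = 56.3%, Regimen X 10/15 = 66.7% → Regimen X
Stage IV: Protocol Alpha 1/5 = 20.0%, Regimen X 37/94 = 39.4% → Regimen X
Overall: Protocol Alpha 55/114 = 48.2%, Regimen X 68/157 = 43.3% → Protocol Alpha
Regimen X wins each disease group but Protocol Alpha wins overall — the comparison reverses. Regimen X's patients skew toward stage IV, which has a lower base rate.

Yes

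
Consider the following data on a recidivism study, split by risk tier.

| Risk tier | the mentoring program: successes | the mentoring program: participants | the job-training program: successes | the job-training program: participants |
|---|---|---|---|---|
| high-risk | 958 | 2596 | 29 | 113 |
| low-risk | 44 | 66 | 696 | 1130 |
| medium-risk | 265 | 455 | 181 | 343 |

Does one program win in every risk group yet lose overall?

High-risk: the mentoring program 958/2596 = 36.9%, the job-training program 29/113 = 25.7% → the mentoring program
Low-risk: the mentoring program 44/66 = 66.7%, the job-training program 696/1130 = 61.6% → the mentoring program
Medium-risk: the mentoring program 265/455 = 58.2%, the job-training program 181/343 = 52.8% → the mentoring program
Overall: the mentoring program 1267/3117 = 40.6%, the job-training program 906/1586 = 57.1% → the job-training program
The mentoring program wins each risk group but the job-training program wins overall — the comparison reverses. The mentoring program's participants skew toward high-risk, which has a lower base rate.

Yes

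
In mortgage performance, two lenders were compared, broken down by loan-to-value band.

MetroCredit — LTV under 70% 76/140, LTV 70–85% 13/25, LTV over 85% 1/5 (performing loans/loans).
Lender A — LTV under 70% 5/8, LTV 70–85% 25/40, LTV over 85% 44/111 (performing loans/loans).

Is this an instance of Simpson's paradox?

Yes

LTV under 70%: MetroCredit 76/140 = 54.3%, Lender A 5/8 = 62.5% → Lender A
LTV 70–85%: MetroCredit 13/25 = 52.0%, Lender A 25/40 = 62.5% → Lender A
LTV over 85%: MetroCredit 1/5 = 20.0%, Lender A 44/111 = 39.6% → Lender A
Overall: MetroCredit 90/170 = 52.9%, Lender A 74/159 = 46.5% → MetroCredit
Lender A wins each loan-to-value group but MetroCredit wins overall — the comparison reverses. Lender A's loans skew toward LTV over 85%, which has a lower base rate.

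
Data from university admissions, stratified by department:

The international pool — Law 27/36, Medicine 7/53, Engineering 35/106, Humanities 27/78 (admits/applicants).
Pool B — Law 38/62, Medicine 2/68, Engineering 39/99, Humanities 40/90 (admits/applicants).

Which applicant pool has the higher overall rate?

Law: the international pool 27/36 = 75.0%, Pool B 38/62 = 61.3% → the international pool
Medicine: the international pool 7/53 = 13.2%, Pool B 2/68 = 2.9% → the international pool
Engineering: the international pool 35/106 = 33.0%, Pool B 39/99 = 39.4% → Pool B
Humanities: the international pool 27/78 = 34.6%, Pool B 40/90 = 44.4% → Pool B
Overall: the international pool 96/273 = 35.2%, Pool B 119/319 = 37.3% → Pool B
(Neither sweeps every department group, but Pool B has the higher pooled rate.)

Pool B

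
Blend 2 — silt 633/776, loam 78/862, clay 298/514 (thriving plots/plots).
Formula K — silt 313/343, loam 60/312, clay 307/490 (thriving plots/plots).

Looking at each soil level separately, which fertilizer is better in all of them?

Formula K

Silt: Blend 2 633/776 = 81.6%, Formula K 313/343 = 91.3% → Formula K
Loam: Blend 2 78/862 = 9.0%, Formula K 60/312 = 19.2% → Formula K
Clay: Blend 2 298/514 = 58.0%, Formula K 307/490 = 62.7% → Formula K
Formula K has the higher rate in all 3 groups.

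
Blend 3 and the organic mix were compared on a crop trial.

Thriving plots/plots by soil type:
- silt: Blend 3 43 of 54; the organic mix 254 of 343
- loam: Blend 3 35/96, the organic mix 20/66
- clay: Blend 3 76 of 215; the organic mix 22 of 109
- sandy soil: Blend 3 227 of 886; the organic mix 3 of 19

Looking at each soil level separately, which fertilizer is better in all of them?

Blend 3

Silt: Blend 3 43/54 = 79.6%, the organic mix 254/343 = 74.1% → Blend 3
Loam: Blend 3 35/96 = 36.5%, the organic mix 20/66 = 30.3% → Blend 3
Clay: Blend 3 76/215 = 35.3%, the organic mix 22/109 = 20.2% → Blend 3
Sandy soil: Blend 3 227/886 = 25.6%, the organic mix 3/19 = 15.8% → Blend 3
Blend 3 has the higher rate in all 4 groups.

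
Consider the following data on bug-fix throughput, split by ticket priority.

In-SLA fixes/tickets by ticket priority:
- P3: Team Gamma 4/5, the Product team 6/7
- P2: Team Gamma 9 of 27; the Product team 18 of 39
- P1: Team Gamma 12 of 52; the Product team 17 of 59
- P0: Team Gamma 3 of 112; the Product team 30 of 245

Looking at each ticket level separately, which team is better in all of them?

P3: Team Gamma 4/5 = 80.0%, the Product team 6/7 = 85.7% → the Product team
P2: Team Gamma 9/27 = 33.3%, the Product team 18/39 = 46.2% → the Product team
P1: Team Gamma 12/52 = 23.1%, the Product team 17/59 = 28.8% → the Product team
P0: Team Gamma 3/112 = 2.7%, the Product team 30/245 = 12.2% → the Product team
The Product team has the higher rate in all 4 groups.

the Product team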